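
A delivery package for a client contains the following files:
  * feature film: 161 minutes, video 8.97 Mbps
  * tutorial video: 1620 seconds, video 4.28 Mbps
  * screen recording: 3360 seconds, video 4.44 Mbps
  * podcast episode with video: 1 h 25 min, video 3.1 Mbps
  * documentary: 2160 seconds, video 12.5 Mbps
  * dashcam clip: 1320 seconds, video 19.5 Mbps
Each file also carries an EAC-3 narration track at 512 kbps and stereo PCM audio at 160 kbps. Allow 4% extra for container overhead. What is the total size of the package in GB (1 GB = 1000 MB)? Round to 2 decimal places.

25.05 GB

Audio total: 512 + 160 = 672 kbps = 0.672 Mbps.
feature film: 9.642 Mbps × 9660 s × 1.04 = 96867.4 Mb
tutorial video: 4.952 Mbps × 1620 s × 1.04 = 8343.1 Mb
screen recording: 5.112 Mbps × 3360 s × 1.04 = 17863.4 Mb
podcast episode with video: 3.772 Mbps × 5100 s × 1.04 = 20006.7 Mb
documentary: 13.172 Mbps × 2160 s × 1.04 = 29589.6 Mb
dashcam clip: 20.172 Mbps × 1320 s × 1.04 = 27692.1 Mb
Total: 200362.3 Mb = 25045.3 MB.
= 25.05 GB.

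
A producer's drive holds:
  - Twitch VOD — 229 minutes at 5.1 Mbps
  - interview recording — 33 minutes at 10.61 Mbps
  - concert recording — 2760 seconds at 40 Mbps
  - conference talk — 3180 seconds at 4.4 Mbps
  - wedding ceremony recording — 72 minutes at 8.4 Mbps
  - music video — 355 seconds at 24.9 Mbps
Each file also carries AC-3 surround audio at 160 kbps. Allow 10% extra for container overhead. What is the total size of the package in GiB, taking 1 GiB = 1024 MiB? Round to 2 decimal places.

33.91 GiB

Audio: 160 kbps = 0.160 Mbps.
Twitch VOD: 5.260 Mbps × 13740 s × 1.10 = 79499.6 Mb
interview recording: 10.770 Mbps × 1980 s × 1.10 = 23457.1 Mb
concert recording: 40.160 Mbps × 2760 s × 1.10 = 121925.8 Mb
conference talk: 4.560 Mbps × 3180 s × 1.10 = 15950.9 Mb
wedding ceremony recording: 8.560 Mbps × 4320 s × 1.10 = 40677.1 Mb
music video: 25.060 Mbps × 355 s × 1.10 = 9785.9 Mb
Total: 291296.4 Mb = 36412.0 MB.
= 33.91 GiB.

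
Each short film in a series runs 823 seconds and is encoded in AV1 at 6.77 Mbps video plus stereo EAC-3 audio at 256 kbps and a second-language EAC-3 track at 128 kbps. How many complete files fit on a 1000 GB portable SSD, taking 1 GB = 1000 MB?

Audio total: 256 + 128 = 384 kbps = 0.384 Mbps.
Total bitrate: 7.154 Mbps.
Per item: 7.154 Mbps × 823 s = 5,888 Mb = 736.0 MB.
Capacity: 1000 GB = 8,000,000 Mb; 1358.76 items → 1358 complete.

1358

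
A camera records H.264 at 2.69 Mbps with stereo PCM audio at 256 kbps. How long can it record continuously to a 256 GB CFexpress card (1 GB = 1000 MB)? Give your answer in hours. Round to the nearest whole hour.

193 hours

Audio: 256 kbps = 0.256 Mbps.
Total bitrate: 2.69 + 0.256 = 2.946 Mbps.
Capacity: 256 GB = 2,048,000 Mb.
Recording time: 2,048,000 / 2.946 = 695,180 s ≈ 193 hours.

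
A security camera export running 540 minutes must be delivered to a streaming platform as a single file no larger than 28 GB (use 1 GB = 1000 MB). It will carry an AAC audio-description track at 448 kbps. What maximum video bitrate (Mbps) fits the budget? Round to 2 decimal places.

Budget: 28 GB = 224000.0 Mb.
540 min = 32400 s
Total bitrate budget: 224000.0 Mb / 32400 s = 6.914 Mbps.
Audio: 448 kbps = 0.448 Mbps.
Video: 6.914 − 0.448 = 6.466 Mbps.

6.47 Mbps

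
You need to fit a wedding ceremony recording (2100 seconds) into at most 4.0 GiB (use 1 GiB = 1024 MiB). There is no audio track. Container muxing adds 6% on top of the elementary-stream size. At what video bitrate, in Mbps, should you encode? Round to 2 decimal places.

15.44 Mbps

Budget: 4.0 GiB = 34359.7 Mb.
Stream payload after overhead: 34359.7 / 1.06 = 32414.8 Mb.
Total bitrate budget: 32414.8 Mb / 2100 s = 15.436 Mbps.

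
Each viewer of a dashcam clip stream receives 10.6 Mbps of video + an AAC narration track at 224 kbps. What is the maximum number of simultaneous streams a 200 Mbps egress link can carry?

Audio: 224 kbps = 0.224 Mbps.
Per-viewer media rate: 10.824 Mbps.
200 Mbps = 200.0 Mbps; 200.0 / 10.824 = 18.48 → 18 viewers.

18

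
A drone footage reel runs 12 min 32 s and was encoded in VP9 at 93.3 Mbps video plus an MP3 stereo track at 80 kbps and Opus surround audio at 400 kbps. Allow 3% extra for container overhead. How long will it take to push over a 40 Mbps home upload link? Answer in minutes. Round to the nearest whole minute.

30 minutes

12 min 32 s = 752 s
Audio total: 80 + 400 = 480 kbps = 0.480 Mbps.
Total bitrate: 93.780 Mbps.
File: 93.780 Mbps × 752 s = 70522.6 Mb.
With 3% container overhead: ×1.03. → 72638.2 Mb.
At 40 Mbps: 72638.2 / 40 = 1816.0 s ≈ 30.3 minutes.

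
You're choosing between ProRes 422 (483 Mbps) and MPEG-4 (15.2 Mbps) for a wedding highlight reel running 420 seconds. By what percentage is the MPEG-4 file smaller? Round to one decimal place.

ProRes 422: 483.000 Mbps × 420 s = 202860.0 Mb = 23.616 GiB.
MPEG-4: 15.200 Mbps × 420 s = 6384.0 Mb = 0.743 GiB.
Reduction: (1 − 0.743/23.616) × 100 = 96.85%.

96.9%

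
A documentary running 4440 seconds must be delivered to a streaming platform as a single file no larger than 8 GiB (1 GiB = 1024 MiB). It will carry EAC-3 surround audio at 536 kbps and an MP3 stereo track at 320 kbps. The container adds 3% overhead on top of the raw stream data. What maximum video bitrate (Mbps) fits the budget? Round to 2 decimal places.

Budget: 8 GiB = 68719.5 Mb.
Stream payload after overhead: 68719.5 / 1.03 = 66717.9 Mb.
Total bitrate budget: 66717.9 Mb / 4440 s = 15.027 Mbps.
Audio total: 536 + 320 = 856 kbps = 0.856 Mbps.
Video: 15.027 − 0.856 = 14.171 Mbps.

14.17 Mbps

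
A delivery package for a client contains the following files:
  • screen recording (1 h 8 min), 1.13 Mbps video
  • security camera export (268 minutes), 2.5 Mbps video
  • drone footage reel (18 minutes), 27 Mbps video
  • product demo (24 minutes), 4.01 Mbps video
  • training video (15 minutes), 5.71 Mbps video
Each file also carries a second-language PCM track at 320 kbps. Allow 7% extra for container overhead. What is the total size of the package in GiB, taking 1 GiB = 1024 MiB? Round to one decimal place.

11.5 GiB

Audio: 320 kbps = 0.320 Mbps.
screen recording: 1.450 Mbps × 4080 s × 1.07 = 6330.1 Mb
security camera export: 2.820 Mbps × 16080 s × 1.07 = 48519.8 Mb
drone footage reel: 27.320 Mbps × 1080 s × 1.07 = 31571.0 Mb
product demo: 4.330 Mbps × 1440 s × 1.07 = 6671.7 Mb
training video: 6.030 Mbps × 900 s × 1.07 = 5806.9 Mb
Total: 98899.5 Mb = 12362.4 MB.
= 11.51 GiB.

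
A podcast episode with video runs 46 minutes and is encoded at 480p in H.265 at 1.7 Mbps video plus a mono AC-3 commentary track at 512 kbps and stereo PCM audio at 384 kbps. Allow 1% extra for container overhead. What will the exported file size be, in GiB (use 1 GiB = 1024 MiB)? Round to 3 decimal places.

0.842 GiB

46 min = 2760 s
Audio total: 512 + 384 = 896 kbps = 0.896 Mbps.
Total bitrate: 1.7 + 0.896 = 2.596 Mbps.
Stream data: 2.596 Mbps × 2760 s = 7165.0 Mb.
With 1% container overhead: ×1.01.
7,237 Mb = 904,576,200 bytes ÷ 1,073,741,824 = 0.8425 GiB.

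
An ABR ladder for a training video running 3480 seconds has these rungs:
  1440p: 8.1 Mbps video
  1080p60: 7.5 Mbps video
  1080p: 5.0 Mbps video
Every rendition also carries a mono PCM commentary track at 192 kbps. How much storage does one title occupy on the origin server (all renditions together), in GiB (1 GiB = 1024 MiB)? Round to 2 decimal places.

Audio: 192 kbps = 0.192 Mbps.
Sum of rendition bitrates: (8.1+0.192) + (7.5+0.192) + (5.0+0.192) = 21.176 Mbps.
× 3480 s = 73,692 Mb = 9,212 MB = 8.579 GiB.

8.58 GiB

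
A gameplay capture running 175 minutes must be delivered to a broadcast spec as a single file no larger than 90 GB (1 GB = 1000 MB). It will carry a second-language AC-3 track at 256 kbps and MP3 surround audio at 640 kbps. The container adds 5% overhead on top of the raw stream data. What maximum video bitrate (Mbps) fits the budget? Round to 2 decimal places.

64.41 Mbps

Budget: 90 GB = 720000.0 Mb.
Stream payload after overhead: 720000.0 / 1.05 = 685714.3 Mb.
175 min = 10500 s
Total bitrate budget: 685714.3 Mb / 10500 s = 65.306 Mbps.
Audio total: 256 + 640 = 896 kbps = 0.896 Mbps.
Video: 65.306 − 0.896 = 64.410 Mbps.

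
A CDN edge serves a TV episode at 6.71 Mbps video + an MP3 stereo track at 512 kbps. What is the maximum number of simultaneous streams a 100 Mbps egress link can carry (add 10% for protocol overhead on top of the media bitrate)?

12

Audio: 512 kbps = 0.512 Mbps.
Per-viewer media rate: 7.222 Mbps.
On the wire with 10% overhead: 7.944 Mbps.
100 Mbps = 100.0 Mbps; 100.0 / 7.944 = 12.59 → 12 viewers.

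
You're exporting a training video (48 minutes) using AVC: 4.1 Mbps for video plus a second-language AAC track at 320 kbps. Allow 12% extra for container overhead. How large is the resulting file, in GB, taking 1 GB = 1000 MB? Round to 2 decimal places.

1.78 GB

48 min = 2880 s
Audio: 320 kbps = 0.320 Mbps.
Total bitrate: 4.1 + 0.320 = 4.420 Mbps.
Stream data: 4.420 Mbps × 2880 s = 12729.6 Mb.
With 12% container overhead: ×1.12.
14,257 Mb ÷ 8 = 1,782 MB → 1.782 GB.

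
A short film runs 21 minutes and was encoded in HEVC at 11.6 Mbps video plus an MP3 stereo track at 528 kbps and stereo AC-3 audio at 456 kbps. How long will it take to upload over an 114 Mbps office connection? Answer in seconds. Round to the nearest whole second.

139 seconds

21 min = 1260 s
Audio total: 528 + 456 = 984 kbps = 0.984 Mbps.
Total bitrate: 12.584 Mbps.
File: 12.584 Mbps × 1260 s = 15855.8 Mb.
At 114 Mbps: 15855.8 / 114 = 139.1 s ≈ 139 seconds.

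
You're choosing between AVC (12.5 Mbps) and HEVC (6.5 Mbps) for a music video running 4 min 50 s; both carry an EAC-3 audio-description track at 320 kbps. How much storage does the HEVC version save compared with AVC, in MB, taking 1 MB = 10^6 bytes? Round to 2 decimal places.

217.50 MB

4 min 50 s = 290 s
Audio: 320 kbps = 0.320 Mbps.
AVC: 12.820 Mbps × 290 s = 3717.8 Mb = 464.725 MB.
HEVC: 6.820 Mbps × 290 s = 1977.8 Mb = 247.225 MB.
Saving: 464.725 − 247.225 = 217.500 MB.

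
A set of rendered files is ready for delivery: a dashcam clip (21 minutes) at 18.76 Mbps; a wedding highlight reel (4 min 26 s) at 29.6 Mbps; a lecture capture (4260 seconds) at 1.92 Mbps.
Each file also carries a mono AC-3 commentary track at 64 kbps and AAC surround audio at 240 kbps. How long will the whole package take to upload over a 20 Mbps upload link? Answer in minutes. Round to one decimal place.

Audio total: 64 + 240 = 304 kbps = 0.304 Mbps.
dashcam clip: 19.064 Mbps × 1260 s = 24020.6 Mb
wedding highlight reel: 29.904 Mbps × 266 s = 7954.5 Mb
lecture capture: 2.224 Mbps × 4260 s = 9474.2 Mb
Total: 41449.3 Mb = 5181.2 MB.
At 20 Mbps: 41449.3 / 20 = 2072 s ≈ 34.5 minutes.

34.5 minutes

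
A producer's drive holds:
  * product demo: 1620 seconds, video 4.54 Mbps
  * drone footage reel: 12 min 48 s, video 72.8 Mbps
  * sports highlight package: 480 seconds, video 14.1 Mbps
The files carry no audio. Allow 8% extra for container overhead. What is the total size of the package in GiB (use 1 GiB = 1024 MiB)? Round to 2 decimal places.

product demo: 4.540 Mbps × 1620 s × 1.08 = 7943.2 Mb
drone footage reel: 72.800 Mbps × 768 s × 1.08 = 60383.2 Mb
sports highlight package: 14.100 Mbps × 480 s × 1.08 = 7309.4 Mb
Total: 75635.9 Mb = 9454.5 MB.
= 8.805 GiB.

8.81 GiB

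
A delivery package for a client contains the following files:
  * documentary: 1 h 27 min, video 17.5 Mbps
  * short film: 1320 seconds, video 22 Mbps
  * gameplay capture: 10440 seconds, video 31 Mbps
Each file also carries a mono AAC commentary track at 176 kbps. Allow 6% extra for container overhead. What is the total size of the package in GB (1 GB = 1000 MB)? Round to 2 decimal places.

59.23 GB

Audio: 176 kbps = 0.176 Mbps.
documentary: 17.676 Mbps × 5220 s × 1.06 = 97804.8 Mb
short film: 22.176 Mbps × 1320 s × 1.06 = 31028.7 Mb
gameplay capture: 31.176 Mbps × 10440 s × 1.06 = 345006.1 Mb
Total: 473839.6 Mb = 59229.9 MB.
= 59.23 GB.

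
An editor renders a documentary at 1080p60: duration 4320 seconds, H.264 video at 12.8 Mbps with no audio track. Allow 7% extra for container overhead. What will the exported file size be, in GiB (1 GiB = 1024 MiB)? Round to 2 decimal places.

Total bitrate: 12.8 Mbps.
Stream data: 12.800 Mbps × 4320 s = 55296.0 Mb.
With 7% container overhead: ×1.07.
59,167 Mb = 7,395,840,000 bytes ÷ 1,073,741,824 = 6.888 GiB.

6.89 GiB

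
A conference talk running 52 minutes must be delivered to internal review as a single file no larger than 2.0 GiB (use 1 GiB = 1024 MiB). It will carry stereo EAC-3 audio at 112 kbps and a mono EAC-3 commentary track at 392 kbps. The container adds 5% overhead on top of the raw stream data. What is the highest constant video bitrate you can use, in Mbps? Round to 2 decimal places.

Budget: 2.0 GiB = 17179.9 Mb.
Stream payload after overhead: 17179.9 / 1.05 = 16361.8 Mb.
52 min = 3120 s
Total bitrate budget: 16361.8 Mb / 3120 s = 5.244 Mbps.
Audio total: 112 + 392 = 504 kbps = 0.504 Mbps.
Video: 5.244 − 0.504 = 4.740 Mbps.

4.74 Mbps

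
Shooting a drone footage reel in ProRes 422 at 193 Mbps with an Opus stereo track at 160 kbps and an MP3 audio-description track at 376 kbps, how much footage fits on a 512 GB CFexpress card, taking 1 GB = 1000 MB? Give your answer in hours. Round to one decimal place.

Audio total: 160 + 376 = 536 kbps = 0.536 Mbps.
Total bitrate: 193 + 0.536 = 193.536 Mbps.
Capacity: 512 GB = 4,096,000 Mb.
Recording time: 4,096,000 / 193.536 = 21,164 s ≈ 5.88 hours.

5.9 hours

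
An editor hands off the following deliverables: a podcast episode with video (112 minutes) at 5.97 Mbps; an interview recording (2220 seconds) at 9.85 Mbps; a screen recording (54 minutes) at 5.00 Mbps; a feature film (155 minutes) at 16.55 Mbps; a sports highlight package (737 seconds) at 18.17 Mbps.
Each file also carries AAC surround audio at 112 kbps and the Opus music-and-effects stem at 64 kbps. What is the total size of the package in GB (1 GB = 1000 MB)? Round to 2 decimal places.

Audio total: 112 + 64 = 176 kbps = 0.176 Mbps.
podcast episode with video: 6.146 Mbps × 6720 s = 41301.1 Mb
interview recording: 10.026 Mbps × 2220 s = 22257.7 Mb
screen recording: 5.176 Mbps × 3240 s = 16770.2 Mb
feature film: 16.726 Mbps × 9300 s = 155551.8 Mb
sports highlight package: 18.346 Mbps × 737 s = 13521.0 Mb
Total: 249401.9 Mb = 31175.2 MB.
= 31.18 GB.

31.18 GB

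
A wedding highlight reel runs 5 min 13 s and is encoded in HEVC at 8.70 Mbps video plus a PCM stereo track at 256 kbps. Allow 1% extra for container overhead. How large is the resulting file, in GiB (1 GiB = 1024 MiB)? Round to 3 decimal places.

5 min 13 s = 313 s
Audio: 256 kbps = 0.256 Mbps.
Total bitrate: 8.70 + 0.256 = 8.956 Mbps.
Stream data: 8.956 Mbps × 313 s = 2803.2 Mb.
With 1% container overhead: ×1.01.
2,831 Mb = 353,907,535 bytes ÷ 1,073,741,824 = 0.3296 GiB.

0.330 GiB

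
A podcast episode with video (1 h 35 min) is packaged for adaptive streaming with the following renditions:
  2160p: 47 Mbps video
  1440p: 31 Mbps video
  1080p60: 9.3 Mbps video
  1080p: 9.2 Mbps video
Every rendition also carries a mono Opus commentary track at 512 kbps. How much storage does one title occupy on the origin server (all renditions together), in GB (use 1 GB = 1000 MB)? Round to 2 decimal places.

70.22 GB

1 h 35 min = 95 min = 5700 s
Audio: 512 kbps = 0.512 Mbps.
Sum of rendition bitrates: (47+0.512) + (31+0.512) + (9.3+0.512) + (9.2+0.512) = 98.548 Mbps.
× 5700 s = 561,724 Mb = 70,215 MB = 70.22 GB.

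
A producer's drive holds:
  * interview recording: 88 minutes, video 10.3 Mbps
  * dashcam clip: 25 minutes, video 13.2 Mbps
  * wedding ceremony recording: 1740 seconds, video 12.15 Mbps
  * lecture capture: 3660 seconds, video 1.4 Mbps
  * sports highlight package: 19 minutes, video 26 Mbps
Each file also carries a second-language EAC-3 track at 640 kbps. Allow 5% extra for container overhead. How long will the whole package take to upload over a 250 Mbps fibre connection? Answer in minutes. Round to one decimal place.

Audio: 640 kbps = 0.640 Mbps.
interview recording: 10.940 Mbps × 5280 s × 1.05 = 60651.4 Mb
dashcam clip: 13.840 Mbps × 1500 s × 1.05 = 21798.0 Mb
wedding ceremony recording: 12.790 Mbps × 1740 s × 1.05 = 23367.3 Mb
lecture capture: 2.040 Mbps × 3660 s × 1.05 = 7839.7 Mb
sports highlight package: 26.640 Mbps × 1140 s × 1.05 = 31888.1 Mb
Total: 145544.5 Mb = 18193.1 MB.
At 250 Mbps: 145544.5 / 250 = 582 s ≈ 9.7 minutes.

9.7 minutes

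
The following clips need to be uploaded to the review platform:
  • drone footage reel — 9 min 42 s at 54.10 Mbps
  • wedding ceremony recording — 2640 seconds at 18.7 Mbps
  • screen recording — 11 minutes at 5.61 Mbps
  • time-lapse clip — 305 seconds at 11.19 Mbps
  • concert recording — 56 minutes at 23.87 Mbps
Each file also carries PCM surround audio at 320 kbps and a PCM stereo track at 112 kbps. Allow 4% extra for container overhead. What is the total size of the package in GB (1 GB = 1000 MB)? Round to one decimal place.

Audio total: 320 + 112 = 432 kbps = 0.432 Mbps.
drone footage reel: 54.532 Mbps × 582 s × 1.04 = 33007.1 Mb
wedding ceremony recording: 19.132 Mbps × 2640 s × 1.04 = 52528.8 Mb
screen recording: 6.042 Mbps × 660 s × 1.04 = 4147.2 Mb
time-lapse clip: 11.622 Mbps × 305 s × 1.04 = 3686.5 Mb
concert recording: 24.302 Mbps × 3360 s × 1.04 = 84920.9 Mb
Total: 178290.6 Mb = 22286.3 MB.
= 22.29 GB.

22.3 GB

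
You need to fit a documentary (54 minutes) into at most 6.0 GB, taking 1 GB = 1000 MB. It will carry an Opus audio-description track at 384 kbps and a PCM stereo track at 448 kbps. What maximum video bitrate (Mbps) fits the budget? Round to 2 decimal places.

Budget: 6.0 GB = 48000.0 Mb.
54 min = 3240 s
Total bitrate budget: 48000.0 Mb / 3240 s = 14.815 Mbps.
Audio total: 384 + 448 = 832 kbps = 0.832 Mbps.
Video: 14.815 − 0.832 = 13.983 Mbps.

13.98 Mbps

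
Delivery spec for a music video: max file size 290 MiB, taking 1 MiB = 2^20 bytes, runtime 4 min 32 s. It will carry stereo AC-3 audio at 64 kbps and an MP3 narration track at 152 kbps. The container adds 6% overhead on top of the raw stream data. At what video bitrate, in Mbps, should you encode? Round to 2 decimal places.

8.22 Mbps

Budget: 290 MiB = 2432.7 Mb.
Stream payload after overhead: 2432.7 / 1.06 = 2295.0 Mb.
4 min 32 s = 272 s
Total bitrate budget: 2295.0 Mb / 272 s = 8.437 Mbps.
Audio total: 64 + 152 = 216 kbps = 0.216 Mbps.
Video: 8.437 − 0.216 = 8.221 Mbps.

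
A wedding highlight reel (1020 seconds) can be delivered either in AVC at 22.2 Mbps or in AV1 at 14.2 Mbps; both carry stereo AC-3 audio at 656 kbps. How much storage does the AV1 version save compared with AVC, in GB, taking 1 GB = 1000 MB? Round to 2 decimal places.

1.02 GB

Audio: 656 kbps = 0.656 Mbps.
AVC: 22.856 Mbps × 1020 s = 23313.1 Mb = 2.914 GB.
AV1: 14.856 Mbps × 1020 s = 15153.1 Mb = 1.894 GB.
Saving: 2.914 − 1.894 = 1.020 GB.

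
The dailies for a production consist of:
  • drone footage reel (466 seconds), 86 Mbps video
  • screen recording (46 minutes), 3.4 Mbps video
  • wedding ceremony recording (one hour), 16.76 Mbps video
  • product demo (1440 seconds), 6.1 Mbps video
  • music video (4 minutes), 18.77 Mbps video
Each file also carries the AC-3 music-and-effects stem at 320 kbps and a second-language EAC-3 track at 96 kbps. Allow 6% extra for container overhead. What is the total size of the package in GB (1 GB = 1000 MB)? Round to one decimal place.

Audio total: 320 + 96 = 416 kbps = 0.416 Mbps.
drone footage reel: 86.416 Mbps × 466 s × 1.06 = 42686.0 Mb
screen recording: 3.816 Mbps × 2760 s × 1.06 = 11164.1 Mb
wedding ceremony recording: 17.176 Mbps × 3600 s × 1.06 = 65543.6 Mb
product demo: 6.516 Mbps × 1440 s × 1.06 = 9946.0 Mb
music video: 19.186 Mbps × 240 s × 1.06 = 4880.9 Mb
Total: 134220.7 Mb = 16777.6 MB.
= 16.78 GB.

16.8 GB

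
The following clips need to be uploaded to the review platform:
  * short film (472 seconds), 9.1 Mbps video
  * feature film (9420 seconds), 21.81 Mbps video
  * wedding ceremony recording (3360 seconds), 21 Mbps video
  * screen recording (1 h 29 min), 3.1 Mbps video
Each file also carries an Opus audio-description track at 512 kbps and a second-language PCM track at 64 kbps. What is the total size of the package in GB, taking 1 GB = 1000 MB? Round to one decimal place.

Audio total: 512 + 64 = 576 kbps = 0.576 Mbps.
short film: 9.676 Mbps × 472 s = 4567.1 Mb
feature film: 22.386 Mbps × 9420 s = 210876.1 Mb
wedding ceremony recording: 21.576 Mbps × 3360 s = 72495.4 Mb
screen recording: 3.676 Mbps × 5340 s = 19629.8 Mb
Total: 307568.4 Mb = 38446.0 MB.
= 38.45 GB.

38.4 GB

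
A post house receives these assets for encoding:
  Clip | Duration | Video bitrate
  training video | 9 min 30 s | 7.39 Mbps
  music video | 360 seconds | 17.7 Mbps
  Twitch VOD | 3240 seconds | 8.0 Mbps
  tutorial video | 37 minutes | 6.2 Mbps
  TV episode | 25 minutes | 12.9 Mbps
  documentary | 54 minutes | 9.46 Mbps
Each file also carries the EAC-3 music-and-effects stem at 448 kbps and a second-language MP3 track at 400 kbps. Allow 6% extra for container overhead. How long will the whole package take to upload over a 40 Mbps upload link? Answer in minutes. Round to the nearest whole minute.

48 minutes

Audio total: 448 + 400 = 848 kbps = 0.848 Mbps.
training video: 8.238 Mbps × 570 s × 1.06 = 4977.4 Mb
music video: 18.548 Mbps × 360 s × 1.06 = 7077.9 Mb
Twitch VOD: 8.848 Mbps × 3240 s × 1.06 = 30387.6 Mb
tutorial video: 7.048 Mbps × 2220 s × 1.06 = 16585.4 Mb
TV episode: 13.748 Mbps × 1500 s × 1.06 = 21859.3 Mb
documentary: 10.308 Mbps × 3240 s × 1.06 = 35401.8 Mb
Total: 116289.4 Mb = 14536.2 MB.
At 40 Mbps: 116289.4 / 40 = 2907 s ≈ 48.5 minutes.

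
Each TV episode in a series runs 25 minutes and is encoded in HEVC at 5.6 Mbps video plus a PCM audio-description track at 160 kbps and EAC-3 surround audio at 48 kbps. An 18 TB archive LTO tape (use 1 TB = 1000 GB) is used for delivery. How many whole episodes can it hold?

25 min = 1500 s
Audio total: 160 + 48 = 208 kbps = 0.208 Mbps.
Total bitrate: 5.808 Mbps.
Per item: 5.808 Mbps × 1500 s = 8,712 Mb = 1,089 MB.
Capacity: 18 TB = 144,000,000 Mb; 16528.93 items → 16528 complete.

16528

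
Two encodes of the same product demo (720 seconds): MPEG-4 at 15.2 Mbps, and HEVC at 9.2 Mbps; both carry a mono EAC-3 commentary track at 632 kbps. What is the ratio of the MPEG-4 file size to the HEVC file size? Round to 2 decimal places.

1.61

Audio: 632 kbps = 0.632 Mbps.
MPEG-4: 15.832 Mbps × 720 s = 11399.0 Mb = 1.425 GB.
HEVC: 9.832 Mbps × 720 s = 7079.0 Mb = 0.885 GB.
Ratio: 1.425 / 0.885 = 1.610.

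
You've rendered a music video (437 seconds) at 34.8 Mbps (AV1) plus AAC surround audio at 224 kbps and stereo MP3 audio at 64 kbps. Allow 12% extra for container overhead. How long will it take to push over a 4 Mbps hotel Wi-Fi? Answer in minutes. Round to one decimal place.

71.6 minutes

Audio total: 224 + 64 = 288 kbps = 0.288 Mbps.
Total bitrate: 35.088 Mbps.
File: 35.088 Mbps × 437 s = 15333.5 Mb.
With 12% container overhead: ×1.12. → 17173.5 Mb.
At 4 Mbps: 17173.5 / 4 = 4293.4 s ≈ 71.6 minutes.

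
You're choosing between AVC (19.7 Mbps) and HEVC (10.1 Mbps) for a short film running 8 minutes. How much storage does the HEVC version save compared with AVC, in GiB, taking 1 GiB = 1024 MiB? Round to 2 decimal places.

8 min = 480 s
AVC: 19.700 Mbps × 480 s = 9456.0 Mb = 1.101 GiB.
HEVC: 10.100 Mbps × 480 s = 4848.0 Mb = 0.564 GiB.
Saving: 1.101 − 0.564 = 0.536 GiB.

0.54 GiB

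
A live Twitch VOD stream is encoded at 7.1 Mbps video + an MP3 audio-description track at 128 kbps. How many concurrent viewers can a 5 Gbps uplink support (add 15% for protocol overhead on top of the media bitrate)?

601

Audio: 128 kbps = 0.128 Mbps.
Per-viewer media rate: 7.228 Mbps.
On the wire with 15% overhead: 8.312 Mbps.
5 Gbps = 5,000 Mbps; 5,000 / 8.312 = 601.53 → 601 viewers.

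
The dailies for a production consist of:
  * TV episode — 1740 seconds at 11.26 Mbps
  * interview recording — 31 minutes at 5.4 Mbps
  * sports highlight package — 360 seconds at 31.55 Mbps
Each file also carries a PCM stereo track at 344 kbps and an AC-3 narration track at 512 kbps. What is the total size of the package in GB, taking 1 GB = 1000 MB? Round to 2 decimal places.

Audio total: 344 + 512 = 856 kbps = 0.856 Mbps.
TV episode: 12.116 Mbps × 1740 s = 21081.8 Mb
interview recording: 6.256 Mbps × 1860 s = 11636.2 Mb
sports highlight package: 32.406 Mbps × 360 s = 11666.2 Mb
Total: 44384.2 Mb = 5548.0 MB.
= 5.548 GB.

5.55 GB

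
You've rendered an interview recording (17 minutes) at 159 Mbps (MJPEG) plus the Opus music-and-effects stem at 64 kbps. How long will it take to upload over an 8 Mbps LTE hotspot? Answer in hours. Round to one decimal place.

17 min = 1020 s
Audio: 64 kbps = 0.064 Mbps.
Total bitrate: 159.064 Mbps.
File: 159.064 Mbps × 1020 s = 162245.3 Mb.
At 8 Mbps: 162245.3 / 8 = 20280.7 s ≈ 5.63 hours.

5.6 hours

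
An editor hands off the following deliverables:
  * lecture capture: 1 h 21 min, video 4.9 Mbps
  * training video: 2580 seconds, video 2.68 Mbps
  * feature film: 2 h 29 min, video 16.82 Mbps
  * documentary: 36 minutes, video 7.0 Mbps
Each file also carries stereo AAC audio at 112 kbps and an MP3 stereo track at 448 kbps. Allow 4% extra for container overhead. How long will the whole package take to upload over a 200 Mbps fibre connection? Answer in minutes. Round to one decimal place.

17.9 minutes

Audio total: 112 + 448 = 560 kbps = 0.560 Mbps.
lecture capture: 5.460 Mbps × 4860 s × 1.04 = 27597.0 Mb
training video: 3.240 Mbps × 2580 s × 1.04 = 8693.6 Mb
feature film: 17.380 Mbps × 8940 s × 1.04 = 161592.3 Mb
documentary: 7.560 Mbps × 2160 s × 1.04 = 16982.8 Mb
Total: 214865.7 Mb = 26858.2 MB.
At 200 Mbps: 214865.7 / 200 = 1074 s ≈ 17.9 minutes.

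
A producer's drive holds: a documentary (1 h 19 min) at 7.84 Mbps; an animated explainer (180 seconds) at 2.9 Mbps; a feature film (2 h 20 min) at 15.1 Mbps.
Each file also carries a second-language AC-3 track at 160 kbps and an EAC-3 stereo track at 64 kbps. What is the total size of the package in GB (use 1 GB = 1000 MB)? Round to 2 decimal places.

20.94 GB

Audio total: 160 + 64 = 224 kbps = 0.224 Mbps.
documentary: 8.064 Mbps × 4740 s = 38223.4 Mb
animated explainer: 3.124 Mbps × 180 s = 562.3 Mb
feature film: 15.324 Mbps × 8400 s = 128721.6 Mb
Total: 167507.3 Mb = 20938.4 MB.
= 20.94 GB.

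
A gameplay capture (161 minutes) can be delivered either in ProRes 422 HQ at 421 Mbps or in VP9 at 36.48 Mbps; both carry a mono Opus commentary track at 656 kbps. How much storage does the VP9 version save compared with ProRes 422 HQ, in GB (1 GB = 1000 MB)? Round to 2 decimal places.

464.31 GB

161 min = 9660 s
Audio: 656 kbps = 0.656 Mbps.
ProRes 422 HQ: 421.656 Mbps × 9660 s = 4073197.0 Mb = 509.150 GB.
VP9: 37.136 Mbps × 9660 s = 358733.8 Mb = 44.842 GB.
Saving: 509.150 − 44.842 = 464.308 GB.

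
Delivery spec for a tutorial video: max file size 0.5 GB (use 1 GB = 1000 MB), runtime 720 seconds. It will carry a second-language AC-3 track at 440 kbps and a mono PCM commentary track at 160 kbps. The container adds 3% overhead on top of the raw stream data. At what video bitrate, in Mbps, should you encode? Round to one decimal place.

4.8 Mbps

Budget: 0.5 GB = 4000.0 Mb.
Stream payload after overhead: 4000.0 / 1.03 = 3883.5 Mb.
Total bitrate budget: 3883.5 Mb / 720 s = 5.394 Mbps.
Audio total: 440 + 160 = 600 kbps = 0.600 Mbps.
Video: 5.394 − 0.600 = 4.794 Mbps.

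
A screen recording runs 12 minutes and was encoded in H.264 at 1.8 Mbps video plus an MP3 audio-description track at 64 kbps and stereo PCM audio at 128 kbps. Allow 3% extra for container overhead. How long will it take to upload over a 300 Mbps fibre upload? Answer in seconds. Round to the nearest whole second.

12 min = 720 s
Audio total: 64 + 128 = 192 kbps = 0.192 Mbps.
Total bitrate: 1.992 Mbps.
File: 1.992 Mbps × 720 s = 1434.2 Mb.
With 3% container overhead: ×1.03. → 1477.3 Mb.
At 300 Mbps: 1477.3 / 300 = 4.9 s ≈ 4.92 seconds.

5 seconds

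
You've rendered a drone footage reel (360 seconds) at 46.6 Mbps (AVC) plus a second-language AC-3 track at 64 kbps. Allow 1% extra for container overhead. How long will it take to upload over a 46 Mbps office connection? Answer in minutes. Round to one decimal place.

Audio: 64 kbps = 0.064 Mbps.
Total bitrate: 46.664 Mbps.
File: 46.664 Mbps × 360 s = 16799.0 Mb.
With 1% container overhead: ×1.01. → 16967.0 Mb.
At 46 Mbps: 16967.0 / 46 = 368.8 s ≈ 6.15 minutes.

6.1 minutes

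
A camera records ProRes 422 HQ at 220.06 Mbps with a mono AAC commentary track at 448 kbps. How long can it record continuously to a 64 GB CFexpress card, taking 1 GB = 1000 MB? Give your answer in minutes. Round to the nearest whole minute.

39 minutes

Audio: 448 kbps = 0.448 Mbps.
Total bitrate: 220.06 + 0.448 = 220.508 Mbps.
Capacity: 64 GB = 512,000 Mb.
Recording time: 512,000 / 220.508 = 2,322 s ≈ 38.7 minutes.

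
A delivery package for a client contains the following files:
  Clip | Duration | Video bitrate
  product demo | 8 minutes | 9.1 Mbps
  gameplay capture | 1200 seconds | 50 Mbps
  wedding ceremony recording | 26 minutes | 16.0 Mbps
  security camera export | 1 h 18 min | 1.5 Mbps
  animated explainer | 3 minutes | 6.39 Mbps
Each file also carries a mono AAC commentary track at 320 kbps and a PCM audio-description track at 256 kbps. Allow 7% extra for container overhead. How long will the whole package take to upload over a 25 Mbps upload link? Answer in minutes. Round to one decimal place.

72.9 minutes

Audio total: 320 + 256 = 576 kbps = 0.576 Mbps.
product demo: 9.676 Mbps × 480 s × 1.07 = 4969.6 Mb
gameplay capture: 50.576 Mbps × 1200 s × 1.07 = 64939.6 Mb
wedding ceremony recording: 16.576 Mbps × 1560 s × 1.07 = 27668.7 Mb
security camera export: 2.076 Mbps × 4680 s × 1.07 = 10395.8 Mb
animated explainer: 6.966 Mbps × 180 s × 1.07 = 1341.7 Mb
Total: 109315.3 Mb = 13664.4 MB.
At 25 Mbps: 109315.3 / 25 = 4373 s ≈ 72.9 minutes.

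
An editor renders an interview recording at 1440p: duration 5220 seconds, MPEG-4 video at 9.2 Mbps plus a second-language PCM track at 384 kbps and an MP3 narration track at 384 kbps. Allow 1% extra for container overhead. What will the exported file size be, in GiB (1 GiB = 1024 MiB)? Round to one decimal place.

6.1 GiB

Audio total: 384 + 384 = 768 kbps = 0.768 Mbps.
Total bitrate: 9.2 + 0.768 = 9.968 Mbps.
Stream data: 9.968 Mbps × 5220 s = 52033.0 Mb.
With 1% container overhead: ×1.01.
52,553 Mb = 6,569,161,200 bytes ÷ 1,073,741,824 = 6.118 GiB.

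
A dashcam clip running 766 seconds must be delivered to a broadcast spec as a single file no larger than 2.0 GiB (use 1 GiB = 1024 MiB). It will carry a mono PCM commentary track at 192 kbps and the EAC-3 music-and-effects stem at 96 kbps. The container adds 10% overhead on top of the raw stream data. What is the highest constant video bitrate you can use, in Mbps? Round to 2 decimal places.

20.10 Mbps

Budget: 2.0 GiB = 17179.9 Mb.
Stream payload after overhead: 17179.9 / 1.10 = 15618.1 Mb.
Total bitrate budget: 15618.1 Mb / 766 s = 20.389 Mbps.
Audio total: 192 + 96 = 288 kbps = 0.288 Mbps.
Video: 20.389 − 0.288 = 20.101 Mbps.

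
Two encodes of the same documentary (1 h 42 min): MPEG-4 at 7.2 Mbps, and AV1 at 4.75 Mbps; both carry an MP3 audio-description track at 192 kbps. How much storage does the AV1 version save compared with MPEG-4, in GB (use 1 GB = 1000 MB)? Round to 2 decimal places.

1.87 GB

1 h 42 min = 102 min = 6120 s
Audio: 192 kbps = 0.192 Mbps.
MPEG-4: 7.392 Mbps × 6120 s = 45239.0 Mb = 5.655 GB.
AV1: 4.942 Mbps × 6120 s = 30245.0 Mb = 3.781 GB.
Saving: 5.655 − 3.781 = 1.874 GB.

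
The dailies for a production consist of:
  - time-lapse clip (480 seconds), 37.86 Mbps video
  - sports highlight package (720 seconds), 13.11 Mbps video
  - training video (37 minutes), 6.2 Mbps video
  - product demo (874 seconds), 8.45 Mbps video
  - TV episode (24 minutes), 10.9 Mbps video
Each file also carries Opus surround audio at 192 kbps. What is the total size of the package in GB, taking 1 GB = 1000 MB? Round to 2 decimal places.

Audio: 192 kbps = 0.192 Mbps.
time-lapse clip: 38.052 Mbps × 480 s = 18265.0 Mb
sports highlight package: 13.302 Mbps × 720 s = 9577.4 Mb
training video: 6.392 Mbps × 2220 s = 14190.2 Mb
product demo: 8.642 Mbps × 874 s = 7553.1 Mb
TV episode: 11.092 Mbps × 1440 s = 15972.5 Mb
Total: 65558.2 Mb = 8194.8 MB.
= 8.195 GB.

8.19 GB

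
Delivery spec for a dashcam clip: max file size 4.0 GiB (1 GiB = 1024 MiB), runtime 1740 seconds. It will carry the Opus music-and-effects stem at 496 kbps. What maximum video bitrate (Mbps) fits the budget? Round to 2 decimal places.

19.25 Mbps

Budget: 4.0 GiB = 34359.7 Mb.
Total bitrate budget: 34359.7 Mb / 1740 s = 19.747 Mbps.
Audio: 496 kbps = 0.496 Mbps.
Video: 19.747 − 0.496 = 19.251 Mbps.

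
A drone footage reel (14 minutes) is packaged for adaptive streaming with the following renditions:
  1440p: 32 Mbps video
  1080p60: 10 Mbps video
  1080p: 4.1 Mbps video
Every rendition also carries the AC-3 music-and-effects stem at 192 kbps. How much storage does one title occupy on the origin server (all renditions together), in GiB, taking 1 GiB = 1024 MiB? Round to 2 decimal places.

4.56 GiB

14 min = 840 s
Audio: 192 kbps = 0.192 Mbps.
Sum of rendition bitrates: (32+0.192) + (10+0.192) + (4.1+0.192) = 46.676 Mbps.
× 840 s = 39,208 Mb = 4,901 MB = 4.564 GiB.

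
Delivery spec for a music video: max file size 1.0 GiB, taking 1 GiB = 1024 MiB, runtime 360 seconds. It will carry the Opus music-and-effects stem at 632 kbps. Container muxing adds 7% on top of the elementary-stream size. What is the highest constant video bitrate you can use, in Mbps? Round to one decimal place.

Budget: 1.0 GiB = 8589.9 Mb.
Stream payload after overhead: 8589.9 / 1.07 = 8028.0 Mb.
Total bitrate budget: 8028.0 Mb / 360 s = 22.300 Mbps.
Audio: 632 kbps = 0.632 Mbps.
Video: 22.300 − 0.632 = 21.668 Mbps.

21.7 Mbps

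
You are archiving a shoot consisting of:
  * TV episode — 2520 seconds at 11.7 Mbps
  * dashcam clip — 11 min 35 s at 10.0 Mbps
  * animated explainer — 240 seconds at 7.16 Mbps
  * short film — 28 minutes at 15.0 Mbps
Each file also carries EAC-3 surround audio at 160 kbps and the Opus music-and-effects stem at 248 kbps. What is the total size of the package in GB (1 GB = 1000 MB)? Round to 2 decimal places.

Audio total: 160 + 248 = 408 kbps = 0.408 Mbps.
TV episode: 12.108 Mbps × 2520 s = 30512.2 Mb
dashcam clip: 10.408 Mbps × 695 s = 7233.6 Mb
animated explainer: 7.568 Mbps × 240 s = 1816.3 Mb
short film: 15.408 Mbps × 1680 s = 25885.4 Mb
Total: 65447.5 Mb = 8180.9 MB.
= 8.181 GB.

8.18 GB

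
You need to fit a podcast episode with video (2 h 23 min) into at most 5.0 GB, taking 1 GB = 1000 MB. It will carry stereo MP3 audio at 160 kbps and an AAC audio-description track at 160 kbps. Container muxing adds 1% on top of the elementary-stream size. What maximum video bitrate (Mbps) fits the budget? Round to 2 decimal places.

Budget: 5.0 GB = 40000.0 Mb.
Stream payload after overhead: 40000.0 / 1.01 = 39604.0 Mb.
2 h 23 min = 143 min = 8580 s
Total bitrate budget: 39604.0 Mb / 8580 s = 4.616 Mbps.
Audio total: 160 + 160 = 320 kbps = 0.320 Mbps.
Video: 4.616 − 0.320 = 4.296 Mbps.

4.30 Mbps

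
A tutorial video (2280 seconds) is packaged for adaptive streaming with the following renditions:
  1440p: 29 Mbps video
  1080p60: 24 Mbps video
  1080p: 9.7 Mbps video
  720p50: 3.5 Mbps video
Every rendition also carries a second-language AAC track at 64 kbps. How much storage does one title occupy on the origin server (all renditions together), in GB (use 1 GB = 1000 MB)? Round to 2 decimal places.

18.94 GB

Audio: 64 kbps = 0.064 Mbps.
Sum of rendition bitrates: (29+0.064) + (24+0.064) + (9.7+0.064) + (3.5+0.064) = 66.456 Mbps.
× 2280 s = 151,520 Mb = 18,940 MB = 18.94 GB.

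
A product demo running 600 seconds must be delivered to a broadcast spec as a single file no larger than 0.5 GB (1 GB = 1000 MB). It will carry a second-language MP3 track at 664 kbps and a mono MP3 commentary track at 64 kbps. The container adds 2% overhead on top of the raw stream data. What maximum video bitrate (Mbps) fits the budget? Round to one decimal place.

Budget: 0.5 GB = 4000.0 Mb.
Stream payload after overhead: 4000.0 / 1.02 = 3921.6 Mb.
Total bitrate budget: 3921.6 Mb / 600 s = 6.536 Mbps.
Audio total: 664 + 64 = 728 kbps = 0.728 Mbps.
Video: 6.536 − 0.728 = 5.808 Mbps.

5.8 Mbps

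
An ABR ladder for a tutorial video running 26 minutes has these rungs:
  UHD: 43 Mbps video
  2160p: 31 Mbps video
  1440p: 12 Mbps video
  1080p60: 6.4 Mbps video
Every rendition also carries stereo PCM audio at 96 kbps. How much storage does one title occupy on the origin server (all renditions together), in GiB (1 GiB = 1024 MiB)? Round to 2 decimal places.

26 min = 1560 s
Audio: 96 kbps = 0.096 Mbps.
Sum of rendition bitrates: (43+0.096) + (31+0.096) + (12+0.096) + (6.4+0.096) = 92.784 Mbps.
× 1560 s = 144,743 Mb = 18,093 MB = 16.85 GiB.

16.85 GiB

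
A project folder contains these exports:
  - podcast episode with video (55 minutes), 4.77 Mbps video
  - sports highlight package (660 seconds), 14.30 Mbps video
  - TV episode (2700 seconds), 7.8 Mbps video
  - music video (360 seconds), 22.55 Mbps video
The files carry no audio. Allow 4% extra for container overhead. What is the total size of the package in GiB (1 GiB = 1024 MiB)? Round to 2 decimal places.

podcast episode with video: 4.770 Mbps × 3300 s × 1.04 = 16370.6 Mb
sports highlight package: 14.300 Mbps × 660 s × 1.04 = 9815.5 Mb
TV episode: 7.800 Mbps × 2700 s × 1.04 = 21902.4 Mb
music video: 22.550 Mbps × 360 s × 1.04 = 8442.7 Mb
Total: 56531.3 Mb = 7066.4 MB.
= 6.581 GiB.

6.58 GiB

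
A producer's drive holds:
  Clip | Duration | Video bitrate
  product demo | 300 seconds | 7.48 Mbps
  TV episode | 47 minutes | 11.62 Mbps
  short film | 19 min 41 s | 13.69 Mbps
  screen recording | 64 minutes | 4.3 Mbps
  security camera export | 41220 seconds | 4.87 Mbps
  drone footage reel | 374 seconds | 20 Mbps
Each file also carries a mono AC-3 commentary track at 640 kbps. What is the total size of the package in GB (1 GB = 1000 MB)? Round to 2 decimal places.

38.47 GB

Audio: 640 kbps = 0.640 Mbps.
product demo: 8.120 Mbps × 300 s = 2436.0 Mb
TV episode: 12.260 Mbps × 2820 s = 34573.2 Mb
short film: 14.330 Mbps × 1181 s = 16923.7 Mb
screen recording: 4.940 Mbps × 3840 s = 18969.6 Mb
security camera export: 5.510 Mbps × 41220 s = 227122.2 Mb
drone footage reel: 20.640 Mbps × 374 s = 7719.4 Mb
Total: 307744.1 Mb = 38468.0 MB.
= 38.47 GB.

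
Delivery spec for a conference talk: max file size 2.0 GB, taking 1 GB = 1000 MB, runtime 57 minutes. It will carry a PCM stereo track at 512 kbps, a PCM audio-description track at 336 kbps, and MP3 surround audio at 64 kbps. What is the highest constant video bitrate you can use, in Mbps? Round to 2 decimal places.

Budget: 2.0 GB = 16000.0 Mb.
57 min = 3420 s
Total bitrate budget: 16000.0 Mb / 3420 s = 4.678 Mbps.
Audio total: 512 + 336 + 64 = 912 kbps = 0.912 Mbps.
Video: 4.678 − 0.912 = 3.766 Mbps.

3.77 Mbps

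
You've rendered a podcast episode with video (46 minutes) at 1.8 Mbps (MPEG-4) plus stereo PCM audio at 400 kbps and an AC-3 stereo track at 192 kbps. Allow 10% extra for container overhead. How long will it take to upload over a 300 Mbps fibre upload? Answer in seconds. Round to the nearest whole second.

24 seconds

46 min = 2760 s
Audio total: 400 + 192 = 592 kbps = 0.592 Mbps.
Total bitrate: 2.392 Mbps.
File: 2.392 Mbps × 2760 s = 6601.9 Mb.
With 10% container overhead: ×1.10. → 7262.1 Mb.
At 300 Mbps: 7262.1 / 300 = 24.2 s ≈ 24.2 seconds.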